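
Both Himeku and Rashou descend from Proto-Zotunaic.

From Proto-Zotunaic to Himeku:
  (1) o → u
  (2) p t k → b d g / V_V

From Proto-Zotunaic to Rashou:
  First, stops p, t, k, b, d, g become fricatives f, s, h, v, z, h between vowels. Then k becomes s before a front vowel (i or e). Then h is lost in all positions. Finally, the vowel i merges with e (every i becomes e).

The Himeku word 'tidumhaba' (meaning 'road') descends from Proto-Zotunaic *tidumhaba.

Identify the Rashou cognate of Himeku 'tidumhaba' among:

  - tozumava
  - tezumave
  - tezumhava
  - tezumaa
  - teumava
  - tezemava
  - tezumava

tezumava

Rashou: start from *tidumhaba.
  rule 1 (intervocalic lenition): tidumhaba → tizumhava
  rule 2: no change — tizumhava
  rule 3 (h-loss): tizumhava → tizumava
  rule 4 (vowel merger): tizumava → tezumava
  ⇒ Rashou tezumava
Only 'tezumava' matches the regular Rashou development of *tidumhaba.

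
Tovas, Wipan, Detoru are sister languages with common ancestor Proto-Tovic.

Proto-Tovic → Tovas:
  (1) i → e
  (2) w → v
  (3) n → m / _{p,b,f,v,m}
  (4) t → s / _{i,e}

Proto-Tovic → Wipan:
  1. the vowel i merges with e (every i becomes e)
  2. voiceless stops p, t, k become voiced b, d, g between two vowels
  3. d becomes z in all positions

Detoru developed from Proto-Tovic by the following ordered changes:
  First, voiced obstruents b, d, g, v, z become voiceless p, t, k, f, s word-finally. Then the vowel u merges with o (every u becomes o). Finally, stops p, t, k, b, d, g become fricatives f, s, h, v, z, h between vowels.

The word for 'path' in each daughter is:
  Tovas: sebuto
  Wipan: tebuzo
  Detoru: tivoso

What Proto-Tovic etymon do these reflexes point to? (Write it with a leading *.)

*tibuto

Position 2: Tovas has e, Wipan has e, Detoru has i. Detoru preserves i here (none of its changes turn any other segment into i), so the proto-segment is *i.
Position 5: Tovas has t, Wipan has z, Detoru has s. Tovas preserves t here (none of its changes turn any other segment into t), so the proto-segment is *t.
Position 1: Tovas has s, Wipan has t, Detoru has t. Wipan preserves t here (none of its changes turn any other segment into t), so the proto-segment is *t.
Verify the candidate proto-form against each daughter:
Tovas: start from *tibuto.
  rule 1 (vowel merger): tibuto → tebuto
  rule 2: no change — tebuto
  rule 3: no change — tebuto
  rule 4 (palatalisation): tebuto → sebuto
  ⇒ Tovas sebuto
Wipan: *tibuto > tebuto > tebudo > tebuzo  (by vowel merger, intervocalic voicing, unconditioned shift)
Detoru: start from *tibuto.
  rule 1: no change — tibuto
  rule 2 (vowel merger): tibuto → tiboto
  rule 3 (intervocalic lenition): tiboto → tivoso
  ⇒ Detoru tivoso
*tibuto is the unique common source.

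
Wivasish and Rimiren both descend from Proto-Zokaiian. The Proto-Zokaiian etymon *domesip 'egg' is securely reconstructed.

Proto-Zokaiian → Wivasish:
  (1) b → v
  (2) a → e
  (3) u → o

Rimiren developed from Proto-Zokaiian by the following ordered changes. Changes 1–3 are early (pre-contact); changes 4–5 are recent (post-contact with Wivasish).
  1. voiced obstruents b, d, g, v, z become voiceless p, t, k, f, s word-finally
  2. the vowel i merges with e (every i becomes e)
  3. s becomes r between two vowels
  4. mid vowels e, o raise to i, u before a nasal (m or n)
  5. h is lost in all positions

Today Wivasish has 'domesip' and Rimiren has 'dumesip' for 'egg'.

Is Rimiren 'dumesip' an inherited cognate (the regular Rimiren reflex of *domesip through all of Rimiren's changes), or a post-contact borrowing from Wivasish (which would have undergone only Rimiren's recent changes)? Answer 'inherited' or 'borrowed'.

If inherited, *domesip would pass through all of Rimiren's changes:
Rimiren: *domesip
  domesip (rule 1 does not apply)
  domesip → domesep   [vowel merger]
  domesep → domerep   [rhotacism]
  domerep → dumerep   [pre-nasal raising]
  dumerep (rule 5 does not apply)
  giving Rimiren dumerep.
If borrowed from Wivasish 'domesip' after the early changes, it would undergo only the recent ones:
  rule 4 (pre-nasal raising): domesip → dumesip
  rule 5 (h-loss): no change (dumesip)
  ⇒ as a loan: dumesip
Rimiren 'dumesip' matches the loan outcome 'dumesip', not the inherited 'dumerep' — it skipped the early Rimiren changes, so it was borrowed from Wivasish.

borrowed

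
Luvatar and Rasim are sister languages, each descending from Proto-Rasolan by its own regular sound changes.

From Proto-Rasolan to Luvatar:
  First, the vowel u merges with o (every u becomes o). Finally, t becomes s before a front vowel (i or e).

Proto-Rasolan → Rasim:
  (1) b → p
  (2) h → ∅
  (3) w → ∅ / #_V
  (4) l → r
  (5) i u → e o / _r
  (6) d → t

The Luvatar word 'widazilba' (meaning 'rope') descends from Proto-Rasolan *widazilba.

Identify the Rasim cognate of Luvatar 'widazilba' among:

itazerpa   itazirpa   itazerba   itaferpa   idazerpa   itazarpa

Rasim: start from *widazilba.
  rule 1 (unconditioned shift): widazilba → widazilpa
  rule 2: no change — widazilpa
  rule 3 (glide loss): widazilpa → idazilpa
  rule 4 (unconditioned shift): idazilpa → idazirpa
  rule 5 (pre-rhotic lowering): idazirpa → idazerpa
  rule 6 (unconditioned shift): idazerpa → itazerpa
  ⇒ Rasim itazerpa
Among the options, 'itazerpa' alone shows every Rasim change applied in order.

itazerpa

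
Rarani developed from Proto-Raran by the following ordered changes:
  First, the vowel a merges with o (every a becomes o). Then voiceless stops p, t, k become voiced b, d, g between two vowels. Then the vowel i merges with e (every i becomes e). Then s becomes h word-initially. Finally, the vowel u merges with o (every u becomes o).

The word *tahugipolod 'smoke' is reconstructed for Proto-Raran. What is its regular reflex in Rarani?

Rarani: *tahugipolod > tohugipolod > tohugibolod > tohugebolod > tohogebolod  (by vowel merger, intervocalic voicing, vowel merger, vowel merger)

tohogebolod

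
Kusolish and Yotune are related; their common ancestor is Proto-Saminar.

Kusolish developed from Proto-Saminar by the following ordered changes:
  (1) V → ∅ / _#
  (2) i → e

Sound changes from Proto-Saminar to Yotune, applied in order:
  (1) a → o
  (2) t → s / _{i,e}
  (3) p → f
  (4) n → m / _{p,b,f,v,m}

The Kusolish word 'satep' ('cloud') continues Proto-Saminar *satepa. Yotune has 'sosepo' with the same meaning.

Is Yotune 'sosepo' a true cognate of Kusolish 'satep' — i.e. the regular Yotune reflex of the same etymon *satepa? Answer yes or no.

Derive the expected Yotune reflex of *satepa:
Yotune: start from *satepa.
  rule 1 (vowel merger): satepa → sotepo
  rule 2 (palatalisation): sotepo → sosepo
  rule 3 (unconditioned shift): sosepo → sosefo
  rule 4: no change — sosefo
  ⇒ Yotune sosefo
The regular Yotune reflex would be 'sosefo', but the attested form is 'sosepo'. The correspondence is irregular, so they are not cognates (the Yotune form has a different source).

no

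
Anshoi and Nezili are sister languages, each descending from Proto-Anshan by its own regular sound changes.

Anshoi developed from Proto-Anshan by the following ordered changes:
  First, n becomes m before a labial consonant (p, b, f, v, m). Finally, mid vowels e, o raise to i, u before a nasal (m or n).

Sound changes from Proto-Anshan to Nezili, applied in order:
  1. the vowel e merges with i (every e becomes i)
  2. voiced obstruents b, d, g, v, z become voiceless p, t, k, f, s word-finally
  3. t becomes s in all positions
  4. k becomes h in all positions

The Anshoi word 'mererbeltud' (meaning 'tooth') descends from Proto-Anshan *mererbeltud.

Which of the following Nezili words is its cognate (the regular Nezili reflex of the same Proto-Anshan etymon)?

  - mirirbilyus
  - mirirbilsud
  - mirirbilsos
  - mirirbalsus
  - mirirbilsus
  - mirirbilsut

mirirbilsus

Nezili: *mererbeltud
  mererbeltud → mirirbiltud   [vowel merger]
  mirirbiltud → mirirbiltut   [final devoicing]
  mirirbiltut → mirirbilsus   [unconditioned shift]
  mirirbilsus (rule 4 does not apply)
  giving Nezili mirirbilsus.
Only 'mirirbilsus' matches the regular Nezili development of *mererbeltud.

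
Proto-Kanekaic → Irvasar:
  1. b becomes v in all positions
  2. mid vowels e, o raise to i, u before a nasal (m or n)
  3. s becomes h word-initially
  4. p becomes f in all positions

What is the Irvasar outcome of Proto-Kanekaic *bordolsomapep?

Irvasar: start from *bordolsomapep.
  rule 1 (unconditioned shift): bordolsomapep → vordolsomapep
  rule 2 (pre-nasal raising): vordolsomapep → vordolsumapep
  rule 3: no change — vordolsumapep
  rule 4 (unconditioned shift): vordolsumapep → vordolsumafef
  ⇒ Irvasar vordolsumafef

vordolsumafef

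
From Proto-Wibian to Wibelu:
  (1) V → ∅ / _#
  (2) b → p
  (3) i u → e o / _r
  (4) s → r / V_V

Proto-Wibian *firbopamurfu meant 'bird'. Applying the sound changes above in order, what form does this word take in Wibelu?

ferpopamorf

Wibelu: *firbopamurfu > firbopamurf > firpopamurf > ferpopamorf  (by apocope, unconditioned shift, pre-rhotic lowering)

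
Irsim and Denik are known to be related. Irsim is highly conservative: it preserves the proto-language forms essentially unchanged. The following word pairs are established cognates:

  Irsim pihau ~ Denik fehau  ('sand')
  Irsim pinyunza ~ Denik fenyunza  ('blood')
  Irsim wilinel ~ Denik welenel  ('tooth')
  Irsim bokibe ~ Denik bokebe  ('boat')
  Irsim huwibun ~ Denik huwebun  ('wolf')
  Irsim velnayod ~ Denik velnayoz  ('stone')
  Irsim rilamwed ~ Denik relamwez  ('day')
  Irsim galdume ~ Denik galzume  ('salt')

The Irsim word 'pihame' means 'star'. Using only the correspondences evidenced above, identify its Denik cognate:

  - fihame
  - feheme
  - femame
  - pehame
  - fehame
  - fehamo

pihau ~ fehau, pinyunza ~ fenyunza — Irsim p corresponds to Denik f word-initially before a front vowel.
pihau ~ fehau, wilinel ~ welenel — Irsim i corresponds to Denik e after a consonant, before a consonant other than r, m, n, p, b, f, v.
Applying these to Irsim 'pihame':
  pihame → fihame   (p→f word-initially before a front vowel)
  fihame → fehame   (i→e after a consonant, before a consonant other than r, m, n, p, b, f, v)
So the Denik cognate is 'fehame'.

fehame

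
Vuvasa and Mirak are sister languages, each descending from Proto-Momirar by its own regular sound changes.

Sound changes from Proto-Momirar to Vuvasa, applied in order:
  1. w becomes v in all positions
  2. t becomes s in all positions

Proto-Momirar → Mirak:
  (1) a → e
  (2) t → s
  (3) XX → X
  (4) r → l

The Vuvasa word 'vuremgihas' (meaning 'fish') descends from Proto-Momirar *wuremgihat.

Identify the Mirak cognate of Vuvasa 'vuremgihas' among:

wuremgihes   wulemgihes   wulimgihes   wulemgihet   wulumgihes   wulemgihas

wulemgihes

Mirak: *wuremgihat > wuremgihet > wuremgihes > wulemgihes  (by vowel merger, unconditioned shift, unconditioned shift)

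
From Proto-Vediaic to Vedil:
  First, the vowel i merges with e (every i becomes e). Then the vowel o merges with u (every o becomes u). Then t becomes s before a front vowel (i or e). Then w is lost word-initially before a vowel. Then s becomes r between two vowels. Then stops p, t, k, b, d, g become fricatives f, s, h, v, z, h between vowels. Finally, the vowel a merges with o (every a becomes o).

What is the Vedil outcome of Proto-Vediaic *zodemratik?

Vedil: *zodemratik > zodemratek > zudemratek > zudemrasek > zudemrarek > zuzemrarek > zuzemrorek  (by vowel merger, vowel merger, palatalisation, rhotacism, intervocalic lenition, vowel merger)

zuzemrorek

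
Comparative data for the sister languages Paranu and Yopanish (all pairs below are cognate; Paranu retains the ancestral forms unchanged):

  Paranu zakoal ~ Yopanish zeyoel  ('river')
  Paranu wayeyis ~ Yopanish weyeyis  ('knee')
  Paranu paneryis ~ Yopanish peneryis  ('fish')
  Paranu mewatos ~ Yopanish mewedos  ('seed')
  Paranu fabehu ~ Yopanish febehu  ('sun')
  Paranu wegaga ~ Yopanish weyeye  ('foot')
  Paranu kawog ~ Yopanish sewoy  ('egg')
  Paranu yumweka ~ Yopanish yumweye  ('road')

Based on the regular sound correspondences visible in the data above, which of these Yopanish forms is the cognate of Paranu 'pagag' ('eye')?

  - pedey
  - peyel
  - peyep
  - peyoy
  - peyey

peyey

zakoal ~ zeyoel, wayeyis ~ weyeyis — Paranu a corresponds to Yopanish e after a consonant, before a consonant other than r, m, n, p, b, f, v.
wegaga ~ weyeye — Paranu g corresponds to Yopanish y between vowels (before a back vowel).
kawog ~ sewoy — Paranu g corresponds to Yopanish y word-finally.
Applying these to Paranu 'pagag':
  pagag → pegag   (a→e after a consonant, before a consonant other than r, m, n, p, b, f, v)
  pegag → peyag   (g→y between vowels (before a back vowel))
  peyag → peyeg   (a→e after a consonant, before a consonant other than r, m, n, p, b, f, v)
  peyeg → peyey   (g→y word-finally)
So the Yopanish cognate is 'peyey'.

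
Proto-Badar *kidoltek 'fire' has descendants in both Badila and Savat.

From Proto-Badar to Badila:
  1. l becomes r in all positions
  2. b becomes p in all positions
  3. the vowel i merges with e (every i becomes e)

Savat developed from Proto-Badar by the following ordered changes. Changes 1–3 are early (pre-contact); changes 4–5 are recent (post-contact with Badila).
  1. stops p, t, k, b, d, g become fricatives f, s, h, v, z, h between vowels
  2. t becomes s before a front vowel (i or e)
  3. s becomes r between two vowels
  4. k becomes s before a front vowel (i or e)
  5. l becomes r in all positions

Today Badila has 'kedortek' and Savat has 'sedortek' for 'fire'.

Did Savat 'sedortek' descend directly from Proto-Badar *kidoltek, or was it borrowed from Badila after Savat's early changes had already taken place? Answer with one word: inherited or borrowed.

If inherited, *kidoltek would pass through all of Savat's changes:
Savat: start from *kidoltek.
  rule 1 (intervocalic lenition): kidoltek → kizoltek
  rule 2 (palatalisation): kizoltek → kizolsek
  rule 3: no change — kizolsek
  rule 4 (palatalisation): kizolsek → sizolsek
  rule 5 (unconditioned shift): sizolsek → sizorsek
  ⇒ Savat sizorsek
If borrowed from Badila 'kedortek' after the early changes, it would undergo only the recent ones:
  rule 4 (palatalisation): kedortek → sedortek
  rule 5 (unconditioned shift): no change (sedortek)
  ⇒ as a loan: sedortek
Savat 'sedortek' matches the loan outcome 'sedortek', not the inherited 'sizorsek' — it skipped the early Savat changes, so it was borrowed from Badila.

borrowed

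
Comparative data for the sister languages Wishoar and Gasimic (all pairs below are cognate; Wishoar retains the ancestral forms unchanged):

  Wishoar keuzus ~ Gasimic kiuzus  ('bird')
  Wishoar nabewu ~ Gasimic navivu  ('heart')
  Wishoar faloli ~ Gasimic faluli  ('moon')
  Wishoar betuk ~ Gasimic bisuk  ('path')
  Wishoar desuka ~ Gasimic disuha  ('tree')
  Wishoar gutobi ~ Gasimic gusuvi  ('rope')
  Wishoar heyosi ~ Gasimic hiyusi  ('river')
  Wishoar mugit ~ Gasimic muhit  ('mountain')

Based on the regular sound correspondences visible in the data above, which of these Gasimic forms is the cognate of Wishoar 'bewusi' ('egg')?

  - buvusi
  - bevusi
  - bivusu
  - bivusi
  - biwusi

bivusi

nabewu ~ navivu, betuk ~ bisuk — Wishoar e corresponds to Gasimic i after a consonant, before a consonant other than r, m, n, p, b, f, v.
nabewu ~ navivu — Wishoar w corresponds to Gasimic v between vowels (before a back vowel).
Applying these to Wishoar 'bewusi':
  bewusi → biwusi   (e→i after a consonant, before a consonant other than r, m, n, p, b, f, v)
  biwusi → bivusi   (w→v between vowels (before a back vowel))
So the Gasimic cognate is 'bivusi'.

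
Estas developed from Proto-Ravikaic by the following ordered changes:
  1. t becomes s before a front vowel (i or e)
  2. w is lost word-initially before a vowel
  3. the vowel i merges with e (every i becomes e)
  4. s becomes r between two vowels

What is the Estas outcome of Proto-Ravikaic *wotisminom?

oresmenom

Estas: *wotisminom > wosisminom > osisminom > osesmenom > oresmenom  (by palatalisation, glide loss, vowel merger, rhotacism)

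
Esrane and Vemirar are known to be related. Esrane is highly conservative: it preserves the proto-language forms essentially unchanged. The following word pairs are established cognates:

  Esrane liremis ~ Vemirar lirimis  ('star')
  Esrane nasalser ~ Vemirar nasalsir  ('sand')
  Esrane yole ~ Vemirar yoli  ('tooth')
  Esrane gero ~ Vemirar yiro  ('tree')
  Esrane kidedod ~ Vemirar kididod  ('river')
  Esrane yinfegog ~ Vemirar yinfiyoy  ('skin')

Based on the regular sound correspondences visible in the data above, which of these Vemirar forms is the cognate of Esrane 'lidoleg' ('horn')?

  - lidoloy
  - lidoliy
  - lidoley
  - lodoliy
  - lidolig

kidedod ~ kididod, yinfegog ~ yinfiyoy — Esrane e corresponds to Vemirar i after a consonant, before a consonant other than r, m, n, p, b, f, v.
yinfegog ~ yinfiyoy — Esrane g corresponds to Vemirar y word-finally.
Applying these to Esrane 'lidoleg':
  lidoleg → lidolig   (e→i after a consonant, before a consonant other than r, m, n, p, b, f, v)
  lidolig → lidoliy   (g→y word-finally)
So the Vemirar cognate is 'lidoliy'.

lidoliy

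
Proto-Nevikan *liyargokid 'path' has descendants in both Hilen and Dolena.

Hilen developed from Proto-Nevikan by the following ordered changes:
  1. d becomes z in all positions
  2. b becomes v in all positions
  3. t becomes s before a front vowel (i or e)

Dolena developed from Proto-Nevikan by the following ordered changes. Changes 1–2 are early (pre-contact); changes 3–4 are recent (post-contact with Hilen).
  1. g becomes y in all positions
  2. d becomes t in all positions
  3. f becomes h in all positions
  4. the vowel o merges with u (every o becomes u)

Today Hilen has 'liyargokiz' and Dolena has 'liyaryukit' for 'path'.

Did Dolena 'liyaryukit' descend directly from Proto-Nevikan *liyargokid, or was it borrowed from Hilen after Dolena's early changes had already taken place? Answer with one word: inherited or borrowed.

inherited

If inherited, *liyargokid would pass through all of Dolena's changes:
Dolena: *liyargokid > liyaryokid > liyaryokit > liyaryukit  (by unconditioned shift, unconditioned shift, vowel merger)
If borrowed from Hilen 'liyargokiz' after the early changes, it would undergo only the recent ones:
  rule 3 (unconditioned shift): no change (liyargokiz)
  rule 4 (vowel merger): liyargokiz → liyargukiz
  ⇒ as a loan: liyargukiz
Dolena 'liyaryukit' matches the inherited outcome exactly, so it is an inherited cognate, not a loan.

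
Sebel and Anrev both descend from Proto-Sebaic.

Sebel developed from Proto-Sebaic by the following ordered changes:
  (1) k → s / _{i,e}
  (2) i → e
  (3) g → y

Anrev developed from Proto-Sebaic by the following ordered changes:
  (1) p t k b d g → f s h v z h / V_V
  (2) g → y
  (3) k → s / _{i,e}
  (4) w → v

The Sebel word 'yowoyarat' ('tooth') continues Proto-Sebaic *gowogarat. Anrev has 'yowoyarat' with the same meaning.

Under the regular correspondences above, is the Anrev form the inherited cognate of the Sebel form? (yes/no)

no

Derive the expected Anrev reflex of *gowogarat:
Anrev: *gowogarat > gowoharat > yowoharat > yovoharat  (by intervocalic lenition, unconditioned shift, unconditioned shift)
The regular Anrev reflex would be 'yovoharat', but the attested form is 'yowoyarat'. The correspondence is irregular, so they are not cognates (the Anrev form has a different source).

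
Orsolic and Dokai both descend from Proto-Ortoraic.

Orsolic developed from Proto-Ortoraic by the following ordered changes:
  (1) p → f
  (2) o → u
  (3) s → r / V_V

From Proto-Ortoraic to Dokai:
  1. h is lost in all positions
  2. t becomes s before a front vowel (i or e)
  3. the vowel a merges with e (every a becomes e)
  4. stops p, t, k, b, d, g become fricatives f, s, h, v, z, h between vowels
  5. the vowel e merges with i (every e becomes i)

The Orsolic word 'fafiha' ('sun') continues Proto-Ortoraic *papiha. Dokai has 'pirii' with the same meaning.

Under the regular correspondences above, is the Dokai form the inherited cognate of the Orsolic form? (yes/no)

no

Derive the expected Dokai reflex of *papiha:
Dokai: *papiha
  papiha → papia   [h-loss]
  papia (rule 2 does not apply)
  papia → pepie   [vowel merger]
  pepie → pefie   [intervocalic lenition]
  pefie → pifii   [vowel merger]
  giving Dokai pifii.
The regular Dokai reflex would be 'pifii', but the attested form is 'pirii'. The correspondence is irregular, so they are not cognates (the Dokai form has a different source).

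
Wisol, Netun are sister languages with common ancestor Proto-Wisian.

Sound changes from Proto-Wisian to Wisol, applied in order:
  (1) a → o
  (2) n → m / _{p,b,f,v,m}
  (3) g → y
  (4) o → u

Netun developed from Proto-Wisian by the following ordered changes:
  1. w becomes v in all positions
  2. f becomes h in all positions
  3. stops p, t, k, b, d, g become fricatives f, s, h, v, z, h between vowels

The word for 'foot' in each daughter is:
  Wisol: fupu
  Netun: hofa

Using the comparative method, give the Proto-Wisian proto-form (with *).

*fopa

Position 1: Wisol has f, Netun has h. Wisol preserves f here (none of its changes turn any other segment into f), so the proto-segment is *f.
Position 2: Wisol has u, Netun has o. Netun preserves o here (none of its changes turn any other segment into o), so the proto-segment is *o.
Position 4: Wisol has u, Netun has a. Netun preserves a here (none of its changes turn any other segment into a), so the proto-segment is *a.
Verify the candidate proto-form against each daughter:
Wisol: *fopa
  fopa → fopo   [vowel merger]
  fopo (rule 2 does not apply)
  fopo (rule 3 does not apply)
  fopo → fupu   [vowel merger]
  giving Wisol fupu.
Netun: *fopa
  fopa (rule 1 does not apply)
  fopa → hopa   [unconditioned shift]
  hopa → hofa   [intervocalic lenition]
  giving Netun hofa.
Only *fopa yields all of Wisol fupu, Netun hofa.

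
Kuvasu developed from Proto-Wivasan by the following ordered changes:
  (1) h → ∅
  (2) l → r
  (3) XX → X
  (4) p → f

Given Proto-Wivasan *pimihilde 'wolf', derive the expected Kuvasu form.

fimirde

Kuvasu: start from *pimihilde.
  rule 1 (h-loss): pimihilde → pimiilde
  rule 2 (unconditioned shift): pimiilde → pimiirde
  rule 3 (degemination): pimiirde → pimirde
  rule 4 (unconditioned shift): pimirde → fimirde
  ⇒ Kuvasu fimirde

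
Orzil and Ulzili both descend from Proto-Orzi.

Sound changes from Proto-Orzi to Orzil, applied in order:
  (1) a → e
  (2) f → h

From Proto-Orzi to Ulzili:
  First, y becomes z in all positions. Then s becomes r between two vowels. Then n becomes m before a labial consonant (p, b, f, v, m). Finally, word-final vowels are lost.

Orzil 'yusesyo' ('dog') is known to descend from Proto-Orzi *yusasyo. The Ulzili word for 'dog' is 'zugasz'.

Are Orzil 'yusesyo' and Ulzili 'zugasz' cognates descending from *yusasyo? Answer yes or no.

Derive the expected Ulzili reflex of *yusasyo:
Ulzili: *yusasyo
  yusasyo → zusaszo   [unconditioned shift]
  zusaszo → zuraszo   [rhotacism]
  zuraszo (rule 3 does not apply)
  zuraszo → zurasz   [apocope]
  giving Ulzili zurasz.
The regular Ulzili reflex would be 'zurasz', but the attested form is 'zugasz'. The correspondence is irregular, so they are not cognates (the Ulzili form has a different source).

no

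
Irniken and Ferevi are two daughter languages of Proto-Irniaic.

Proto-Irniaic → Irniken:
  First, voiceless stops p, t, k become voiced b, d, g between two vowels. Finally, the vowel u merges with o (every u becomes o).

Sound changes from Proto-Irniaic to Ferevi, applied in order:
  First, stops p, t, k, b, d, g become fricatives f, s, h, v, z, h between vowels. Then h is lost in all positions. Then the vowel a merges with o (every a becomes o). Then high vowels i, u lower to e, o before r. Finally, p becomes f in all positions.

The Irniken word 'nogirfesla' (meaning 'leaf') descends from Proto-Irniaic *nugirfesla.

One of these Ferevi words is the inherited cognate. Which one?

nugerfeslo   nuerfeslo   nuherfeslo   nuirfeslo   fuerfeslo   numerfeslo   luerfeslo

Ferevi: *nugirfesla
  nugirfesla → nuhirfesla   [intervocalic lenition]
  nuhirfesla → nuirfesla   [h-loss]
  nuirfesla → nuirfeslo   [vowel merger]
  nuirfeslo → nuerfeslo   [pre-rhotic lowering]
  nuerfeslo (rule 5 does not apply)
  giving Ferevi nuerfeslo.

nuerfeslo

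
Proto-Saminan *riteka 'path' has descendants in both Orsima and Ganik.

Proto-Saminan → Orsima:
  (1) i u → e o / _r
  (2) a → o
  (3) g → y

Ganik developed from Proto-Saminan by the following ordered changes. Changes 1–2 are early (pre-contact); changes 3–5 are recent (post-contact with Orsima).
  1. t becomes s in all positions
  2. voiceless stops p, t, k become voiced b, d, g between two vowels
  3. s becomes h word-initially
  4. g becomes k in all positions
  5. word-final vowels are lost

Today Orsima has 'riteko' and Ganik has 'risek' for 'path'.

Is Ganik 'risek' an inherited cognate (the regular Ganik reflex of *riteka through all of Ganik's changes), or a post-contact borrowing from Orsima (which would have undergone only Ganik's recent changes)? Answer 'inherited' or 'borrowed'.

inherited

If inherited, *riteka would pass through all of Ganik's changes:
Ganik: *riteka > riseka > risega > riseka > risek  (by unconditioned shift, intervocalic voicing, unconditioned shift, apocope)
If borrowed from Orsima 'riteko' after the early changes, it would undergo only the recent ones:
  rule 3 (debuccalisation): no change (riteko)
  rule 4 (unconditioned shift): no change (riteko)
  rule 5 (apocope): riteko → ritek
  ⇒ as a loan: ritek
Ganik 'risek' matches the inherited outcome exactly, so it is an inherited cognate, not a loan.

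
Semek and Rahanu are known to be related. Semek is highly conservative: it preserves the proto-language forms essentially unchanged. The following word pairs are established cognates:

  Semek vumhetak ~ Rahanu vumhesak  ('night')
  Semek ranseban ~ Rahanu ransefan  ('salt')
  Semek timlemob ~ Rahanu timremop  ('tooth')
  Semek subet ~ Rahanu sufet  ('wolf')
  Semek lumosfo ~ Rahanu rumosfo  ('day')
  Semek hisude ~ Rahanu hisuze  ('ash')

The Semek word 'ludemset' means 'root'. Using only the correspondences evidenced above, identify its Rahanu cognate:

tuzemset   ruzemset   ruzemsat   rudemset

ruzemset

lumosfo ~ rumosfo — Semek l corresponds to Rahanu r word-initially before a back vowel.
hisude ~ hisuze — Semek d corresponds to Rahanu z between vowels (before a front vowel).
Applying these to Semek 'ludemset':
  ludemset → rudemset   (l→r word-initially before a back vowel)
  rudemset → ruzemset   (d→z between vowels (before a front vowel))
So the Rahanu cognate is 'ruzemset'.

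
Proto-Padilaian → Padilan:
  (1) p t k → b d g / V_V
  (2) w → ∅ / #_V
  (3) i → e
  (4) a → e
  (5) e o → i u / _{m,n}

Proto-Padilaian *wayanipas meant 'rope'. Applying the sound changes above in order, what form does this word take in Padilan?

eyinebes

Padilan: *wayanipas > wayanibas > ayanibas > ayanebas > eyenebes > eyinebes  (by intervocalic voicing, glide loss, vowel merger, vowel merger, pre-nasal raising)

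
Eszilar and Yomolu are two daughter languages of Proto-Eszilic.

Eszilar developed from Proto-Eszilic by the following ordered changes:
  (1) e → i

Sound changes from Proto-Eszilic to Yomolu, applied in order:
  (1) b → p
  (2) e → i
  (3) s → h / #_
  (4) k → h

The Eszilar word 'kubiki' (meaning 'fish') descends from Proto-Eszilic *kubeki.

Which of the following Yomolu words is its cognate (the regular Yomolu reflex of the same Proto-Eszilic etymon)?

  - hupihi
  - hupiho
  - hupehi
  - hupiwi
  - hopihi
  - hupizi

Yomolu: *kubeki > kupeki > kupiki > hupihi  (by unconditioned shift, vowel merger, unconditioned shift)
The other candidates each miss or misapply at least one Yomolu change.

hupihi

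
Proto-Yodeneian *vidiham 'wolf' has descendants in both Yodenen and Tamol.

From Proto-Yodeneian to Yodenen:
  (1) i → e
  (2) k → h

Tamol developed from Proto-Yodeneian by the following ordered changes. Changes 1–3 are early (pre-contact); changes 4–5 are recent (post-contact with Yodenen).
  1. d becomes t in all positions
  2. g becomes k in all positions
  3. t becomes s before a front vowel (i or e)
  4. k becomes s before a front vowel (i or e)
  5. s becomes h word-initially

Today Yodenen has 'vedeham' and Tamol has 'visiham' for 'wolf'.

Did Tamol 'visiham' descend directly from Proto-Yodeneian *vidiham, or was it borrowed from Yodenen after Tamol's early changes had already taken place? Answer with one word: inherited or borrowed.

inherited

If inherited, *vidiham would pass through all of Tamol's changes:
Tamol: start from *vidiham.
  rule 1 (unconditioned shift): vidiham → vitiham
  rule 2: no change — vitiham
  rule 3 (palatalisation): vitiham → visiham
  rule 4: no change — visiham
  rule 5: no change — visiham
  ⇒ Tamol visiham
If borrowed from Yodenen 'vedeham' after the early changes, it would undergo only the recent ones:
  rule 4 (palatalisation): no change (vedeham)
  rule 5 (debuccalisation): no change (vedeham)
  ⇒ as a loan: vedeham
Tamol 'visiham' matches the inherited outcome exactly, so it is an inherited cognate, not a loan.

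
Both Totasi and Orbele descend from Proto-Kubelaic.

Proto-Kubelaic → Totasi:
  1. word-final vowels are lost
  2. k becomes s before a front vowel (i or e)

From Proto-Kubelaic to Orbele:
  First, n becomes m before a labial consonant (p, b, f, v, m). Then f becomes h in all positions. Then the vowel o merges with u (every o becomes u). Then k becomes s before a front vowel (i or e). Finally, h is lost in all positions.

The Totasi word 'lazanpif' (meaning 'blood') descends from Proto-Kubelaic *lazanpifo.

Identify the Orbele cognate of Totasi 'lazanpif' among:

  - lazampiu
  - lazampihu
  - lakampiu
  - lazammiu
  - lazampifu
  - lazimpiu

Orbele: *lazanpifo
  lazanpifo → lazampifo   [nasal place assimilation]
  lazampifo → lazampiho   [unconditioned shift]
  lazampiho → lazampihu   [vowel merger]
  lazampihu (rule 4 does not apply)
  lazampihu → lazampiu   [h-loss]
  giving Orbele lazampiu.
Only 'lazampiu' matches the regular Orbele development of *lazanpifo.

lazampiu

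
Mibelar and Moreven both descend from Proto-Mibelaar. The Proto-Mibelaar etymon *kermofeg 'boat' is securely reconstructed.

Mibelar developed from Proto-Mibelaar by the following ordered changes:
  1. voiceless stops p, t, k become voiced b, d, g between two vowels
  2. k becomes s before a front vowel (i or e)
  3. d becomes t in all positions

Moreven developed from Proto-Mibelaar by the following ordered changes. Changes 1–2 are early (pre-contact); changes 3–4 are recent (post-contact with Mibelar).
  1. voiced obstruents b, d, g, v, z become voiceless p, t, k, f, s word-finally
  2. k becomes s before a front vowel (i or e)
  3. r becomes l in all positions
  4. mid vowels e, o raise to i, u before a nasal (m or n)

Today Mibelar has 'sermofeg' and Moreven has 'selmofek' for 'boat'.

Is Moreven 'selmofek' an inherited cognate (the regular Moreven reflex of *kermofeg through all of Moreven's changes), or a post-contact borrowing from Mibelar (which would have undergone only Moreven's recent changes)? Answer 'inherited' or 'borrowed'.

If inherited, *kermofeg would pass through all of Moreven's changes:
Moreven: start from *kermofeg.
  rule 1 (final devoicing): kermofeg → kermofek
  rule 2 (palatalisation): kermofek → sermofek
  rule 3 (unconditioned shift): sermofek → selmofek
  rule 4: no change — selmofek
  ⇒ Moreven selmofek
If borrowed from Mibelar 'sermofeg' after the early changes, it would undergo only the recent ones:
  rule 3 (unconditioned shift): sermofeg → selmofeg
  rule 4 (pre-nasal raising): no change (selmofeg)
  ⇒ as a loan: selmofeg
Moreven 'selmofek' matches the inherited outcome exactly, so it is an inherited cognate, not a loan.

inherited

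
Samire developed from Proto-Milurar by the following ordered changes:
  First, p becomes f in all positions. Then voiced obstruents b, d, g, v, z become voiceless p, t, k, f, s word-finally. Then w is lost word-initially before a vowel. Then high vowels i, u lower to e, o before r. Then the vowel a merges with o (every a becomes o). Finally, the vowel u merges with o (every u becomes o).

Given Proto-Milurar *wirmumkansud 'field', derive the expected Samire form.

ermomkonsot

Samire: *wirmumkansud
  wirmumkansud (rule 1 does not apply)
  wirmumkansud → wirmumkansut   [final devoicing]
  wirmumkansut → irmumkansut   [glide loss]
  irmumkansut → ermumkansut   [pre-rhotic lowering]
  ermumkansut → ermumkonsut   [vowel merger]
  ermumkonsut → ermomkonsot   [vowel merger]
  giving Samire ermomkonsot.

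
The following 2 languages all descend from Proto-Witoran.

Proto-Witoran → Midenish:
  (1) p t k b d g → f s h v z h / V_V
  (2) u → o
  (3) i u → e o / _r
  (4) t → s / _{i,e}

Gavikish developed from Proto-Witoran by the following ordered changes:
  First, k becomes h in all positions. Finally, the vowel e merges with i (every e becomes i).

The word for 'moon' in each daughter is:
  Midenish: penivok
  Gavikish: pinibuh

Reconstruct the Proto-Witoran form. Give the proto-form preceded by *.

*penibuk

Position 5: Midenish has v, Gavikish has b. Gavikish preserves b here (none of its changes turn any other segment into b), so the proto-segment is *b.
Position 2: Midenish has e, Gavikish has i. Taking the neighbouring segments as reconstructed: Midenish e can only go back to *e; Gavikish i could go back to *e or *i — the one source consistent with every daughter is *e.
Position 6: Midenish has o, Gavikish has u. Gavikish preserves u here (none of its changes turn any other segment into u), so the proto-segment is *u.
Continuing position by position gives *penibuk; check it forward:
Midenish: *penibuk > penivuk > penivok  (by intervocalic lenition, vowel merger)
Gavikish: start from *penibuk.
  rule 1 (unconditioned shift): penibuk → penibuh
  rule 2 (vowel merger): penibuh → pinibuh
  ⇒ Gavikish pinibuh
Only *penibuk yields all of Midenish penivok, Gavikish pinibuh.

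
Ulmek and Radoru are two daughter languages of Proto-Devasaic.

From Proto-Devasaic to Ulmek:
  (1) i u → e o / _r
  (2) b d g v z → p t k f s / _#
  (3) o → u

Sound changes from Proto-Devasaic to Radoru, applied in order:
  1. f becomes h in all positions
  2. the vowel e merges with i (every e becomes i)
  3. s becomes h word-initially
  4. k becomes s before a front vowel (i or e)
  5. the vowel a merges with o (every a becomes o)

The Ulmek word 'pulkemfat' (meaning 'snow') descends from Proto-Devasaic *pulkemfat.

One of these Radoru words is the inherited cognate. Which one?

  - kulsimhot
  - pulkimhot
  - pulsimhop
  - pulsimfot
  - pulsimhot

pulsimhot

Radoru: start from *pulkemfat.
  rule 1 (unconditioned shift): pulkemfat → pulkemhat
  rule 2 (vowel merger): pulkemhat → pulkimhat
  rule 3: no change — pulkimhat
  rule 4 (palatalisation): pulkimhat → pulsimhat
  rule 5 (vowel merger): pulsimhat → pulsimhot
  ⇒ Radoru pulsimhot
Among the options, 'pulsimhot' alone shows every Radoru change applied in order.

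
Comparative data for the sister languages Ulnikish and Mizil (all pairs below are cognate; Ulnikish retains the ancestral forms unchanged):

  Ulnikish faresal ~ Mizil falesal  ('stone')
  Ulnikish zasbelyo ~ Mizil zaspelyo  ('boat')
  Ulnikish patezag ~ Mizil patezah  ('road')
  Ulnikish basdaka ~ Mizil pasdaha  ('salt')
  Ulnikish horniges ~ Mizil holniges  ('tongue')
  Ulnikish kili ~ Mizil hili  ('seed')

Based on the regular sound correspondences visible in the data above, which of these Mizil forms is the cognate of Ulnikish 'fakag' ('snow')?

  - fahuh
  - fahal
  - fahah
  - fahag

basdaka ~ pasdaha — Ulnikish k corresponds to Mizil h between vowels (before a back vowel).
patezag ~ patezah — Ulnikish g corresponds to Mizil h word-finally.
Applying these to Ulnikish 'fakag':
  fakag → fahag   (k→h between vowels (before a back vowel))
  fahag → fahah   (g→h word-finally)
So the Mizil cognate is 'fahah'.

fahah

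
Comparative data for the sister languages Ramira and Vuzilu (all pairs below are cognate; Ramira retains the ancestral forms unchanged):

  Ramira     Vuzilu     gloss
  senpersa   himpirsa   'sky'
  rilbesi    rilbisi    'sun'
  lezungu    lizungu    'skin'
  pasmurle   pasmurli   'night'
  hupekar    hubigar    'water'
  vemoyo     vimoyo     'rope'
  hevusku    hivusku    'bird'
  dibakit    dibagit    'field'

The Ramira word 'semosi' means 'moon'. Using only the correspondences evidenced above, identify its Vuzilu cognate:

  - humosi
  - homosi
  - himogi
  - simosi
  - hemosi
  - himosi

senpersa ~ himpirsa — Ramira s corresponds to Vuzilu h word-initially before a front vowel.
vemoyo ~ vimoyo — Ramira e corresponds to Vuzilu i after a consonant, before a nasal.
Applying these to Ramira 'semosi':
  semosi → hemosi   (s→h word-initially before a front vowel)
  hemosi → himosi   (e→i after a consonant, before a nasal)
So the Vuzilu cognate is 'himosi'.

himosi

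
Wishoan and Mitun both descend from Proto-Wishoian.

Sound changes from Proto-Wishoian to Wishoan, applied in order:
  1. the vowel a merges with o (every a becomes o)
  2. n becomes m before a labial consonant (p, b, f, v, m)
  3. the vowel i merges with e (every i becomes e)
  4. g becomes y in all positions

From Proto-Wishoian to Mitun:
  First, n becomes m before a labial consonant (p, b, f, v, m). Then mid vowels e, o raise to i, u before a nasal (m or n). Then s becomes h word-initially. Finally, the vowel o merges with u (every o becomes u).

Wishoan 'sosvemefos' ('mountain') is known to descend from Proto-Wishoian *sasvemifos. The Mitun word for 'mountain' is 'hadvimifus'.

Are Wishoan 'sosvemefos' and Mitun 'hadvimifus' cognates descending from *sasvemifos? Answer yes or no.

no

Derive the expected Mitun reflex of *sasvemifos:
Mitun: *sasvemifos
  sasvemifos (rule 1 does not apply)
  sasvemifos → sasvimifos   [pre-nasal raising]
  sasvimifos → hasvimifos   [debuccalisation]
  hasvimifos → hasvimifus   [vowel merger]
  giving Mitun hasvimifus.
The regular Mitun reflex would be 'hasvimifus', but the attested form is 'hadvimifus'. The correspondence is irregular, so they are not cognates (the Mitun form has a different source).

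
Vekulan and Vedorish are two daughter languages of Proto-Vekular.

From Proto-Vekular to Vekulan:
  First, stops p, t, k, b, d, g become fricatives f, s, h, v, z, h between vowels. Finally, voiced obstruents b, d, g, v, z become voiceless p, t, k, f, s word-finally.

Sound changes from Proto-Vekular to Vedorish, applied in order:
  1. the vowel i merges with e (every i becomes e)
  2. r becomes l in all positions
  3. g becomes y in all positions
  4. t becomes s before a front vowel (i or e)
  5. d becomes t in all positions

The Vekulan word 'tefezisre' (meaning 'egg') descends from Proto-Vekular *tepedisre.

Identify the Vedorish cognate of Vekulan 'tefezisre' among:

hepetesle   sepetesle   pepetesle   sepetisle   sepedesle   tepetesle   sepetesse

sepetesle

Vedorish: start from *tepedisre.
  rule 1 (vowel merger): tepedisre → tepedesre
  rule 2 (unconditioned shift): tepedesre → tepedesle
  rule 3: no change — tepedesle
  rule 4 (palatalisation): tepedesle → sepedesle
  rule 5 (unconditioned shift): sepedesle → sepetesle
  ⇒ Vedorish sepetesle
The other candidates each miss or misapply at least one Vedorish change.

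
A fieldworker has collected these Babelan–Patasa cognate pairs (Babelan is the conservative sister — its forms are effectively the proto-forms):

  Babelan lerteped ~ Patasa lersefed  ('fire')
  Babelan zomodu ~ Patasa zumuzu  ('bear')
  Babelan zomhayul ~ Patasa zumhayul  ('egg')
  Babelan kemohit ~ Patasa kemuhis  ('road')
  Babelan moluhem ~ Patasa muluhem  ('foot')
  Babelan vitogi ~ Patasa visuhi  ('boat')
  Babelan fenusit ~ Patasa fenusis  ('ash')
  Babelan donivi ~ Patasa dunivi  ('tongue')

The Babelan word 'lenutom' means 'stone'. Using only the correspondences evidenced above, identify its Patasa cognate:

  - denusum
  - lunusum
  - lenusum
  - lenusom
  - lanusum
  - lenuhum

lenusum

vitogi ~ visuhi — Babelan t corresponds to Patasa s between vowels (before a back vowel).
zomodu ~ zumuzu, zomhayul ~ zumhayul — Babelan o corresponds to Patasa u after a consonant, before a nasal.
Applying these to Babelan 'lenutom':
  lenutom → lenusom   (t→s between vowels (before a back vowel))
  lenusom → lenusum   (o→u after a consonant, before a nasal)
So the Patasa cognate is 'lenusum'.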